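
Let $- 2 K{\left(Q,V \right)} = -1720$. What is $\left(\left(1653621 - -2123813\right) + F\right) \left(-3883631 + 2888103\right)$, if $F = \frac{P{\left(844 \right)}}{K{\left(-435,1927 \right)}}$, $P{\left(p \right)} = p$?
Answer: $- \frac{808516592814088}{215} \approx -3.7605 \cdot 10^{12}$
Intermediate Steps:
$K{\left(Q,V \right)} = 860$ ($K{\left(Q,V \right)} = \left(- \frac{1}{2}\right) \left(-1720\right) = 860$)
$F = \frac{211}{215}$ ($F = \frac{844}{860} = 844 \cdot \frac{1}{860} = \frac{211}{215} \approx 0.9814$)
$\left(\left(1653621 - -2123813\right) + F\right) \left(-3883631 + 2888103\right) = \left(\left(1653621 - -2123813\right) + \frac{211}{215}\right) \left(-3883631 + 2888103\right) = \left(\left(1653621 + 2123813\right) + \frac{211}{215}\right) \left(-995528\right) = \left(3777434 + \frac{211}{215}\right) \left(-995528\right) = \frac{812148521}{215} \left(-995528\right) = - \frac{808516592814088}{215}$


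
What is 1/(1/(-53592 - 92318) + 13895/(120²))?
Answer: 42022080/40548101 ≈ 1.0364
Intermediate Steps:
1/(1/(-53592 - 92318) + 13895/(120²)) = 1/(1/(-145910) + 13895/14400) = 1/(-1/145910 + 13895*(1/14400)) = 1/(-1/145910 + 2779/2880) = 1/(40548101/42022080) = 42022080/40548101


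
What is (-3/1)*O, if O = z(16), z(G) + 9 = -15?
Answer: 72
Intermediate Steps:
z(G) = -24 (z(G) = -9 - 15 = -24)
O = -24
(-3/1)*O = -3/1*(-24) = -3*1*(-24) = -3*(-24) = 72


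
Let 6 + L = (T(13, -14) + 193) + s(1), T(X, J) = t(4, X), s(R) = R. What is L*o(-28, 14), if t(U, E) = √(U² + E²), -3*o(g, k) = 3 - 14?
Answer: 2068/3 + 11*√185/3 ≈ 739.21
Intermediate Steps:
o(g, k) = 11/3 (o(g, k) = -(3 - 14)/3 = -⅓*(-11) = 11/3)
t(U, E) = √(E² + U²)
T(X, J) = √(16 + X²) (T(X, J) = √(X² + 4²) = √(X² + 16) = √(16 + X²))
L = 188 + √185 (L = -6 + ((√(16 + 13²) + 193) + 1) = -6 + ((√(16 + 169) + 193) + 1) = -6 + ((√185 + 193) + 1) = -6 + ((193 + √185) + 1) = -6 + (194 + √185) = 188 + √185 ≈ 201.60)
L*o(-28, 14) = (188 + √185)*(11/3) = 2068/3 + 11*√185/3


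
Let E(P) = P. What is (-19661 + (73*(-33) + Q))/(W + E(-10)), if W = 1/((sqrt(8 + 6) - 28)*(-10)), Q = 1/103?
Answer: 1749734431480/792523303 + 22732090*sqrt(14)/792523303 ≈ 2207.9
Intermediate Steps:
Q = 1/103 ≈ 0.0097087
W = 1/(280 - 10*sqrt(14)) (W = 1/((sqrt(14) - 28)*(-10)) = 1/((-28 + sqrt(14))*(-10)) = 1/(280 - 10*sqrt(14)) ≈ 0.0041223)
(-19661 + (73*(-33) + Q))/(W + E(-10)) = (-19661 + (73*(-33) + 1/103))/((1/275 + sqrt(14)/7700) - 10) = (-19661 + (-2409 + 1/103))/(-2749/275 + sqrt(14)/7700) = (-19661 - 248126/103)/(-2749/275 + sqrt(14)/7700) = -2273209/(103*(-2749/275 + sqrt(14)/7700))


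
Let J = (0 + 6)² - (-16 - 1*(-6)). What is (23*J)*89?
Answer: 94162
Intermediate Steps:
J = 46 (J = 6² - (-16 + 6) = 36 - 1*(-10) = 36 + 10 = 46)
(23*J)*89 = (23*46)*89 = 1058*89 = 94162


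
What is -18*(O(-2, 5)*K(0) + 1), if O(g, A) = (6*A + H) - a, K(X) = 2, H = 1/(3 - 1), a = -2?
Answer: -1188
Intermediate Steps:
H = ½ (H = 1/2 = ½ ≈ 0.50000)
O(g, A) = 5/2 + 6*A (O(g, A) = (6*A + ½) - 1*(-2) = (½ + 6*A) + 2 = 5/2 + 6*A)
-18*(O(-2, 5)*K(0) + 1) = -18*((5/2 + 6*5)*2 + 1) = -18*((5/2 + 30)*2 + 1) = -18*((65/2)*2 + 1) = -18*(65 + 1) = -18*66 = -1188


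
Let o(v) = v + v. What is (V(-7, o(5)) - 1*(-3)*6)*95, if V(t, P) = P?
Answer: 2660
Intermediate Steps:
o(v) = 2*v
(V(-7, o(5)) - 1*(-3)*6)*95 = (2*5 - 1*(-3)*6)*95 = (10 + 3*6)*95 = (10 + 18)*95 = 28*95 = 2660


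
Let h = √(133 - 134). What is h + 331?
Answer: 331 + I ≈ 331.0 + 1.0*I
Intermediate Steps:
h = I (h = √(-1) = I ≈ 1.0*I)
h + 331 = I + 331 = 331 + I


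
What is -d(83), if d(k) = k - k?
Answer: 0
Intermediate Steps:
d(k) = 0
-d(83) = -1*0 = 0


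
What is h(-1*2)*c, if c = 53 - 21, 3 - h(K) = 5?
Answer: -64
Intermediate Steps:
h(K) = -2 (h(K) = 3 - 1*5 = 3 - 5 = -2)
c = 32
h(-1*2)*c = -2*32 = -64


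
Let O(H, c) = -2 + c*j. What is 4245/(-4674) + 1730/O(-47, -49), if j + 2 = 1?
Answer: 2628835/73226 ≈ 35.900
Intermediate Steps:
j = -1 (j = -2 + 1 = -1)
O(H, c) = -2 - c (O(H, c) = -2 + c*(-1) = -2 - c)
4245/(-4674) + 1730/O(-47, -49) = 4245/(-4674) + 1730/(-2 - 1*(-49)) = 4245*(-1/4674) + 1730/(-2 + 49) = -1415/1558 + 1730/47 = 2628835/73226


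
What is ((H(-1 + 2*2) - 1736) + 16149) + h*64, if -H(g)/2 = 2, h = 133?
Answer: 22921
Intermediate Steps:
H(g) = -4 (H(g) = -2*2 = -4)
((H(-1 + 2*2) - 1736) + 16149) + h*64 = ((-4 - 1736) + 16149) + 133*64 = (-1740 + 16149) + 8512 = 14409 + 8512 = 22921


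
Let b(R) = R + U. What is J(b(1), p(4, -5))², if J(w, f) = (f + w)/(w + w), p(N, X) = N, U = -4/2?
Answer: 9/4 ≈ 2.2500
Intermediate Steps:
U = -2 (U = -4*½ = -2)
b(R) = -2 + R (b(R) = R - 2 = -2 + R)
J(w, f) = (f + w)/(2*w) (J(w, f) = (f + w)/((2*w)) = (f + w)*(1/(2*w)) = (f + w)/(2*w))
J(b(1), p(4, -5))² = ((4 + (-2 + 1))/(2*(-2 + 1)))² = ((½)*(4 - 1)/(-1))² = ((½)*(-1)*3)² = (-3/2)² = 9/4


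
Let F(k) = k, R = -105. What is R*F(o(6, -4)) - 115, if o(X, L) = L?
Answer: 305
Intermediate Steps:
R*F(o(6, -4)) - 115 = -105*(-4) - 115 = 420 - 115 = 305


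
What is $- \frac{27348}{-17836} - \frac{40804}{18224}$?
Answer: $- \frac{14336887}{20315204} \approx -0.70572$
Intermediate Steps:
$- \frac{27348}{-17836} - \frac{40804}{18224} = \left(-27348\right) \left(- \frac{1}{17836}\right) - \frac{10201}{4556} = \frac{6837}{4459} - \frac{10201}{4556} = - \frac{14336887}{20315204}$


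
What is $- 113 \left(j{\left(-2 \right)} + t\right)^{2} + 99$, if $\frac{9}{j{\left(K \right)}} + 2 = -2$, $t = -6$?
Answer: $- \frac{121473}{16} \approx -7592.1$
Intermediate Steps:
$j{\left(K \right)} = - \frac{9}{4}$ ($j{\left(K \right)} = \frac{9}{-2 - 2} = \frac{9}{-4} = 9 \left(- \frac{1}{4}\right) = - \frac{9}{4}$)
$- 113 \left(j{\left(-2 \right)} + t\right)^{2} + 99 = - 113 \left(- \frac{9}{4} - 6\right)^{2} + 99 = - 113 \left(- \frac{33}{4}\right)^{2} + 99 = \left(-113\right) \frac{1089}{16} + 99 = - \frac{123057}{16} + 99 = - \frac{121473}{16}$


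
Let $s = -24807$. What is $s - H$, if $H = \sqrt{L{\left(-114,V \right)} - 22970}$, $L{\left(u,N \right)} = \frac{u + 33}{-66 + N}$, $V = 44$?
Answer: $-24807 - \frac{i \sqrt{11115698}}{22} \approx -24807.0 - 151.55 i$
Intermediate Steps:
$L{\left(u,N \right)} = \frac{33 + u}{-66 + N}$
$H = \frac{i \sqrt{11115698}}{22}$ ($H = \sqrt{\frac{33 - 114}{-66 + 44} - 22970} = \sqrt{\frac{1}{-22} \left(-81\right) - 22970} = \sqrt{\left(- \frac{1}{22}\right) \left(-81\right) - 22970} = \sqrt{\frac{81}{22} - 22970} = \sqrt{- \frac{505259}{22}} = \frac{i \sqrt{11115698}}{22} \approx 151.55 i$)
$s - H = -24807 - \frac{i \sqrt{11115698}}{22}$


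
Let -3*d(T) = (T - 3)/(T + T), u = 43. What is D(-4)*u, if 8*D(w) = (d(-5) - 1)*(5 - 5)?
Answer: 0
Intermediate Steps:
d(T) = -(-3 + T)/(6*T) (d(T) = -(T - 3)/(3*(T + T)) = -(-3 + T)/(3*(2*T)) = -(-3 + T)*1/(2*T)/3 = -(-3 + T)/(6*T))
D(w) = 0 (D(w) = (((⅙)*(3 - 1*(-5))/(-5) - 1)*(5 - 5))/8 = (((⅙)*(-⅕)*(3 + 5) - 1)*0)/8 = (((⅙)*(-⅕)*8 - 1)*0)/8 = ((-4/15 - 1)*0)/8 = (-19/15*0)/8 = (⅛)*0 = 0)
D(-4)*u = 0*43 = 0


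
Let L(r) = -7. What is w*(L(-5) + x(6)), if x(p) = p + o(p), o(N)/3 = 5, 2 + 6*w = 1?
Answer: -7/3 ≈ -2.3333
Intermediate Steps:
w = -⅙ (w = -⅓ + (⅙)*1 = -⅓ + ⅙ = -⅙ ≈ -0.16667)
o(N) = 15 (o(N) = 3*5 = 15)
x(p) = 15 + p (x(p) = p + 15 = 15 + p)
w*(L(-5) + x(6)) = -(-7 + (15 + 6))/6 = -(-7 + 21)/6 = -⅙*14 = -7/3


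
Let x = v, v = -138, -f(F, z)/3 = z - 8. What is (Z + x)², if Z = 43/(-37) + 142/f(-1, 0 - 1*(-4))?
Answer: 799023289/49284 ≈ 16213.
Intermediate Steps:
f(F, z) = 24 - 3*z (f(F, z) = -3*(z - 8) = -3*(-8 + z) = 24 - 3*z)
x = -138
Z = 2369/222 (Z = 43/(-37) + 142/(24 - 3*(0 - 1*(-4))) = 43*(-1/37) + 142/(24 - 3*(0 + 4)) = -43/37 + 142/(24 - 3*4) = -43/37 + 142/(24 - 12) = -43/37 + 142/12 = -43/37 + 142*(1/12) = -43/37 + 71/6 = 2369/222 ≈ 10.671)
(Z + x)² = (2369/222 - 138)² = (-28267/222)² = 799023289/49284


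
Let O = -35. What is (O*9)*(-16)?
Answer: 5040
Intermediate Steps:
(O*9)*(-16) = -35*9*(-16) = -315*(-16) = 5040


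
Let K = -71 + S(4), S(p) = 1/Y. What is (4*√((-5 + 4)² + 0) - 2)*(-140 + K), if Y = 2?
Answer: -421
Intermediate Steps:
S(p) = ½ (S(p) = 1/2 = ½)
K = -141/2 (K = -71 + ½ = -141/2 ≈ -70.500)
(4*√((-5 + 4)² + 0) - 2)*(-140 + K) = (4*√((-5 + 4)² + 0) - 2)*(-140 - 141/2) = (4*√((-1)² + 0) - 2)*(-421/2) = (4*√(1 + 0) - 2)*(-421/2) = (4*√1 - 2)*(-421/2) = (4*1 - 2)*(-421/2) = (4 - 2)*(-421/2) = 2*(-421/2) = -421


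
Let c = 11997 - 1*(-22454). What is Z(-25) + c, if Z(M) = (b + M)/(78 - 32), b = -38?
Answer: 1584683/46 ≈ 34450.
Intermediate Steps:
Z(M) = -19/23 + M/46 (Z(M) = (-38 + M)/(78 - 32) = (-38 + M)/46 = (-38 + M)*(1/46) = -19/23 + M/46)
c = 34451 (c = 11997 + 22454 = 34451)
Z(-25) + c = (-19/23 + (1/46)*(-25)) + 34451 = (-19/23 - 25/46) + 34451 = -63/46 + 34451 = 1584683/46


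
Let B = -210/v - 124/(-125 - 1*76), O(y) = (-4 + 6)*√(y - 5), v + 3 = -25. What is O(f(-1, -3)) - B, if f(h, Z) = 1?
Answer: -3263/402 + 4*I ≈ -8.1169 + 4.0*I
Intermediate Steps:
v = -28 (v = -3 - 25 = -28)
O(y) = 2*√(-5 + y)
B = 3263/402 (B = -210/(-28) - 124/(-125 - 1*76) = -210*(-1/28) - 124/(-125 - 76) = 15/2 - 124/(-201) = 15/2 - 124*(-1/201) = 15/2 + 124/201 = 3263/402 ≈ 8.1169)
O(f(-1, -3)) - B = 2*√(-5 + 1) - 1*3263/402 = 2*√(-4) - 3263/402 = 2*(2*I) - 3263/402 = 4*I - 3263/402 = -3263/402 + 4*I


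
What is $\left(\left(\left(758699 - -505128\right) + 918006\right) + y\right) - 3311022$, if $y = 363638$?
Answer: $-765551$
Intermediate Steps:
$\left(\left(\left(758699 - -505128\right) + 918006\right) + y\right) - 3311022 = \left(\left(\left(758699 - -505128\right) + 918006\right) + 363638\right) - 3311022 = \left(\left(\left(758699 + 505128\right) + 918006\right) + 363638\right) - 3311022 = \left(\left(1263827 + 918006\right) + 363638\right) - 3311022 = \left(2181833 + 363638\right) - 3311022 = 2545471 - 3311022 = -765551$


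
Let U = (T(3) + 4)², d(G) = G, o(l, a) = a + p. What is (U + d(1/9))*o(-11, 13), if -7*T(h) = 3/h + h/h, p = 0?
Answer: 79729/441 ≈ 180.79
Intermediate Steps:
T(h) = -⅐ - 3/(7*h) (T(h) = -(3/h + h/h)/7 = -(3/h + 1)/7 = -(1 + 3/h)/7 = -⅐ - 3/(7*h))
o(l, a) = a (o(l, a) = a + 0 = a)
U = 676/49 (U = ((⅐)*(-3 - 1*3)/3 + 4)² = ((⅐)*(⅓)*(-3 - 3) + 4)² = ((⅐)*(⅓)*(-6) + 4)² = (-2/7 + 4)² = (26/7)² = 676/49 ≈ 13.796)
(U + d(1/9))*o(-11, 13) = (676/49 + 1/9)*13 = (676/49 + ⅑)*13 = (6133/441)*13 = 79729/441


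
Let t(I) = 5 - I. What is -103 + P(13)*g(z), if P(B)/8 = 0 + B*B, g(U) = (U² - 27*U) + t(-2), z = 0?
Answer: 9361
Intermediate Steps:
g(U) = 7 + U² - 27*U (g(U) = (U² - 27*U) + (5 - 1*(-2)) = (U² - 27*U) + (5 + 2) = (U² - 27*U) + 7 = 7 + U² - 27*U)
P(B) = 8*B² (P(B) = 8*(0 + B*B) = 8*(0 + B²) = 8*B²)
-103 + P(13)*g(z) = -103 + (8*13²)*(7 + 0² - 27*0) = -103 + (8*169)*(7 + 0 + 0) = -103 + 1352*7 = -103 + 9464 = 9361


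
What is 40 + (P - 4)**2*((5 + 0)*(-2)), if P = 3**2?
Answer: -210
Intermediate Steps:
P = 9
40 + (P - 4)**2*((5 + 0)*(-2)) = 40 + (9 - 4)**2*((5 + 0)*(-2)) = 40 + 5**2*(5*(-2)) = 40 + 25*(-10) = 40 - 250 = -210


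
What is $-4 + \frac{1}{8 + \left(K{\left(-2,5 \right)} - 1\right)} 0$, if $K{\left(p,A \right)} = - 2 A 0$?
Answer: $-4$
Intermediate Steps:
$K{\left(p,A \right)} = 0$
$-4 + \frac{1}{8 + \left(K{\left(-2,5 \right)} - 1\right)} 0 = -4 + \frac{1}{8 + \left(0 - 1\right)} 0 = -4 + \frac{1}{8 - 1} \cdot 0 = -4 + \frac{1}{7} \cdot 0 = -4 + 0 = -4$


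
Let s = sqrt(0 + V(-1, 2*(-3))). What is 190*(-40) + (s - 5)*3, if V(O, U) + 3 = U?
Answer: -7615 + 9*I ≈ -7615.0 + 9.0*I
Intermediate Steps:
V(O, U) = -3 + U
s = 3*I (s = sqrt(0 + (-3 + 2*(-3))) = sqrt(0 + (-3 - 6)) = sqrt(0 - 9) = sqrt(-9) = 3*I ≈ 3.0*I)
190*(-40) + (s - 5)*3 = 190*(-40) + (3*I - 5)*3 = -7600 + (-5 + 3*I)*3 = -7600 + (-15 + 9*I) = -7615 + 9*I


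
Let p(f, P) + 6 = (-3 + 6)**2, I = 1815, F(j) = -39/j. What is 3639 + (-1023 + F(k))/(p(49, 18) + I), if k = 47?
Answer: 51814979/14241 ≈ 3638.4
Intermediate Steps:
p(f, P) = 3 (p(f, P) = -6 + (-3 + 6)**2 = -6 + 3**2 = -6 + 9 = 3)
3639 + (-1023 + F(k))/(p(49, 18) + I) = 3639 + (-1023 - 39/47)/(3 + 1815) = 3639 + (-1023 - 39*1/47)/1818 = 3639 + (-1023 - 39/47)*(1/1818) = 3639 - 48120/47*1/1818 = 3639 - 8020/14241 = 51814979/14241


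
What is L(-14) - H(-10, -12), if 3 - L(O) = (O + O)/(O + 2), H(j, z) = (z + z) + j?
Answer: 104/3 ≈ 34.667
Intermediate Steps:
H(j, z) = j + 2*z (H(j, z) = 2*z + j = j + 2*z)
L(O) = 3 - 2*O/(2 + O) (L(O) = 3 - (O + O)/(O + 2) = 3 - 2*O/(2 + O))
L(-14) - H(-10, -12) = (6 - 14)/(2 - 14) - (-10 + 2*(-12)) = -8/(-12) - (-10 - 24) = -1/12*(-8) - 1*(-34) = 2/3 + 34 = 104/3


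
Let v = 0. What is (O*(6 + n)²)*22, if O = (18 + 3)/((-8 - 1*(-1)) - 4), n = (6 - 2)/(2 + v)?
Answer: -2688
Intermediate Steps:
n = 2 (n = (6 - 2)/(2 + 0) = 4/2 = 4*(½) = 2)
O = -21/11 (O = 21/((-8 + 1) - 4) = 21/(-7 - 4) = 21/(-11) = 21*(-1/11) = -21/11 ≈ -1.9091)
(O*(6 + n)²)*22 = -21*(6 + 2)²/11*22 = -21/11*8²*22 = -21/11*64*22 = -1344/11*22 = -2688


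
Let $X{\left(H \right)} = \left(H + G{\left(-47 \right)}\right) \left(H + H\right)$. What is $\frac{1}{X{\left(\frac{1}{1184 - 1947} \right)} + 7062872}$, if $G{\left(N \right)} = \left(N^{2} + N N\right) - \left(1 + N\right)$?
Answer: $\frac{582169}{4111778317306} \approx 1.4159 \cdot 10^{-7}$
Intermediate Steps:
$G{\left(N \right)} = -1 - N + 2 N^{2}$ ($G{\left(N \right)} = \left(N^{2} + N^{2}\right) - \left(1 + N\right) = 2 N^{2} - \left(1 + N\right) = -1 - N + 2 N^{2}$)
$X{\left(H \right)} = 2 H \left(4464 + H\right)$ ($X{\left(H \right)} = \left(H - \left(-46 - 4418\right)\right) \left(H + H\right) = \left(H + \left(-1 + 47 + 2 \cdot 2209\right)\right) 2 H = \left(H + \left(-1 + 47 + 4418\right)\right) 2 H = \left(H + 4464\right) 2 H = \left(4464 + H\right) 2 H = 2 H \left(4464 + H\right)$)
$\frac{1}{X{\left(\frac{1}{1184 - 1947} \right)} + 7062872} = \frac{1}{\frac{2 \left(4464 + \frac{1}{1184 - 1947}\right)}{1184 - 1947} + 7062872} = \frac{1}{\frac{2 \left(4464 + \frac{1}{-763}\right)}{-763} + 7062872} = \frac{1}{2 \left(- \frac{1}{763}\right) \left(4464 - \frac{1}{763}\right) + 7062872} = \frac{1}{2 \left(- \frac{1}{763}\right) \frac{3406031}{763} + 7062872} = \frac{1}{- \frac{6812062}{582169} + 7062872} = \frac{1}{\frac{4111778317306}{582169}} = \frac{582169}{4111778317306}$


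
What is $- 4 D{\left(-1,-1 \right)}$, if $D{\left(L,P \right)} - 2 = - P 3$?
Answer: $-20$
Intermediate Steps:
$D{\left(L,P \right)} = 2 - 3 P$ ($D{\left(L,P \right)} = 2 - P 3 = 2 - 3 P$)
$- 4 D{\left(-1,-1 \right)} = - 4 \left(2 - -3\right) = - 4 \left(2 + 3\right) = \left(-4\right) 5 = -20$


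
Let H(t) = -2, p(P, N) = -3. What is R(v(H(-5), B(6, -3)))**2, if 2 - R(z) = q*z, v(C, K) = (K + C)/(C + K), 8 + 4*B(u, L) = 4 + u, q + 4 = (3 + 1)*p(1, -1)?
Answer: 324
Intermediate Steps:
q = -16 (q = -4 + (3 + 1)*(-3) = -4 + 4*(-3) = -4 - 12 = -16)
B(u, L) = -1 + u/4 (B(u, L) = -2 + (4 + u)/4 = -2 + (1 + u/4) = -1 + u/4)
v(C, K) = 1 (v(C, K) = (C + K)/(C + K) = 1)
R(z) = 2 + 16*z (R(z) = 2 - (-16)*z = 2 + 16*z)
R(v(H(-5), B(6, -3)))**2 = (2 + 16*1)**2 = (2 + 16)**2 = 18**2 = 324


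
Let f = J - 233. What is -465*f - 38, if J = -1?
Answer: 108772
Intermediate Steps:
f = -234 (f = -1 - 233 = -234)
-465*f - 38 = -465*(-234) - 38 = 108810 - 38 = 108772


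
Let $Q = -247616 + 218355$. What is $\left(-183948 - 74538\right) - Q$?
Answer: $-229225$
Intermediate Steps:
$Q = -29261$
$\left(-183948 - 74538\right) - Q = \left(-183948 - 74538\right) - -29261 = \left(-183948 - 74538\right) + 29261 = -258486 + 29261 = -229225$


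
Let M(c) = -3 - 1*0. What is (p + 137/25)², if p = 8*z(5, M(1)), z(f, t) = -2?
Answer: 69169/625 ≈ 110.67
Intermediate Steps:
M(c) = -3 (M(c) = -3 + 0 = -3)
p = -16 (p = 8*(-2) = -16)
(p + 137/25)² = (-16 + 137/25)² = (-263/25)² = 69169/625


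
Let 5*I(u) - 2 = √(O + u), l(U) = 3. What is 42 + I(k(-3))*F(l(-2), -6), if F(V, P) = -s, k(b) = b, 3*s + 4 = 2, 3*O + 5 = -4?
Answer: 634/15 + 2*I*√6/15 ≈ 42.267 + 0.3266*I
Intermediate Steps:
O = -3 (O = -5/3 + (⅓)*(-4) = -5/3 - 4/3 = -3)
s = -⅔ (s = -4/3 + (⅓)*2 = -4/3 + ⅔ = -⅔ ≈ -0.66667)
I(u) = ⅖ + √(-3 + u)/5
F(V, P) = ⅔ (F(V, P) = -1*(-⅔) = ⅔)
42 + I(k(-3))*F(l(-2), -6) = 42 + (⅖ + √(-3 - 3)/5)*(⅔) = 42 + (⅖ + √(-6)/5)*(⅔) = 42 + (⅖ + (I*√6)/5)*(⅔) = 42 + (⅖ + I*√6/5)*(⅔) = 42 + (4/15 + 2*I*√6/15) = 634/15 + 2*I*√6/15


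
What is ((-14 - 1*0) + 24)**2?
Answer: 100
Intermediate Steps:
((-14 - 1*0) + 24)**2 = ((-14 + 0) + 24)**2 = (-14 + 24)**2 = 10**2 = 100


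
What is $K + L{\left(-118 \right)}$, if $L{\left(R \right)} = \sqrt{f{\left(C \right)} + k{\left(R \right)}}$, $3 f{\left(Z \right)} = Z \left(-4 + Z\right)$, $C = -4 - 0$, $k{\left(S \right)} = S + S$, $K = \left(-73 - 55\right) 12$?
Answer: $-1536 + \frac{26 i \sqrt{3}}{3} \approx -1536.0 + 15.011 i$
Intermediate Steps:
$K = -1536$ ($K = \left(-128\right) 12 = -1536$)
$k{\left(S \right)} = 2 S$
$C = -4$ ($C = -4 + 0 = -4$)
$f{\left(Z \right)} = \frac{Z \left(-4 + Z\right)}{3}$
$L{\left(R \right)} = \sqrt{\frac{32}{3} + 2 R}$ ($L{\left(R \right)} = \sqrt{\frac{1}{3} \left(-4\right) \left(-4 - 4\right) + 2 R} = \sqrt{\frac{1}{3} \left(-4\right) \left(-8\right) + 2 R} = \sqrt{\frac{32}{3} + 2 R}$)
$K + L{\left(-118 \right)} = -1536 + \frac{\sqrt{96 + 18 \left(-118\right)}}{3} = -1536 + \frac{\sqrt{96 - 2124}}{3} = -1536 + \frac{\sqrt{-2028}}{3} = -1536 + \frac{26 i \sqrt{3}}{3}$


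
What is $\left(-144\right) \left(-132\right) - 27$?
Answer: $18981$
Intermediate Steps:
$\left(-144\right) \left(-132\right) - 27 = 19008 - 27 = 18981$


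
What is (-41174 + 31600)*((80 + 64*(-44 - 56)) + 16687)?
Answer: -99253658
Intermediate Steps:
(-41174 + 31600)*((80 + 64*(-44 - 56)) + 16687) = -9574*((80 + 64*(-100)) + 16687) = -9574*((80 - 6400) + 16687) = -9574*(-6320 + 16687) = -9574*10367 = -99253658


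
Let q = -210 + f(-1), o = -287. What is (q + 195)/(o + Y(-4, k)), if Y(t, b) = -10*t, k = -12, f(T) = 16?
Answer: -1/247 ≈ -0.0040486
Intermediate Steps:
q = -194 (q = -210 + 16 = -194)
(q + 195)/(o + Y(-4, k)) = (-194 + 195)/(-287 - 10*(-4)) = 1/(-287 + 40) = 1/(-247) = 1*(-1/247) = -1/247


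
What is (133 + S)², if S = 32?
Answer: 27225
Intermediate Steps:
(133 + S)² = (133 + 32)² = 165² = 27225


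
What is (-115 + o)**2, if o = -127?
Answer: 58564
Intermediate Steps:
(-115 + o)**2 = (-115 - 127)**2 = (-242)**2 = 58564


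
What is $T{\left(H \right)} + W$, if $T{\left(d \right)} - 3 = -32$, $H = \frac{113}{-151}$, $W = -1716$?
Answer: $-1745$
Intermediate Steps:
$H = - \frac{113}{151}$ ($H = 113 \left(- \frac{1}{151}\right) = - \frac{113}{151} \approx -0.74834$)
$T{\left(d \right)} = -29$ ($T{\left(d \right)} = 3 - 32 = -29$)
$T{\left(H \right)} + W = -29 - 1716 = -1745$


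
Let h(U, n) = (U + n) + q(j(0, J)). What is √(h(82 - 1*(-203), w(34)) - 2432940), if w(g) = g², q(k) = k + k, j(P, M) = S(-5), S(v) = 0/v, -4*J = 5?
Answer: I*√2431499 ≈ 1559.3*I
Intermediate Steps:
J = -5/4 (J = -¼*5 = -5/4 ≈ -1.2500)
S(v) = 0
j(P, M) = 0
q(k) = 2*k
h(U, n) = U + n (h(U, n) = (U + n) + 2*0 = (U + n) + 0 = U + n)
√(h(82 - 1*(-203), w(34)) - 2432940) = √(((82 - 1*(-203)) + 34²) - 2432940) = √(((82 + 203) + 1156) - 2432940) = √((285 + 1156) - 2432940) = √(1441 - 2432940) = √(-2431499) = I*√2431499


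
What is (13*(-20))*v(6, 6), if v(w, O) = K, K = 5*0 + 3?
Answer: -780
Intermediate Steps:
K = 3 (K = 0 + 3 = 3)
v(w, O) = 3
(13*(-20))*v(6, 6) = (13*(-20))*3 = -260*3 = -780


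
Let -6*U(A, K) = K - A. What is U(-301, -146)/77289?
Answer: -155/463734 ≈ -0.00033424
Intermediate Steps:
U(A, K) = -K/6 + A/6 (U(A, K) = -(K - A)/6 = -K/6 + A/6)
U(-301, -146)/77289 = (-⅙*(-146) + (⅙)*(-301))/77289 = (73/3 - 301/6)*(1/77289) = -155/6*1/77289 = -155/463734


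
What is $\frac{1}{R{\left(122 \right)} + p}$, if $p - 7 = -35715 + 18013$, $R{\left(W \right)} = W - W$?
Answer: $- \frac{1}{17695} \approx -5.6513 \cdot 10^{-5}$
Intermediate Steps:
$R{\left(W \right)} = 0$
$p = -17695$ ($p = 7 + \left(-35715 + 18013\right) = 7 - 17702 = -17695$)
$\frac{1}{R{\left(122 \right)} + p} = \frac{1}{0 - 17695} = \frac{1}{-17695} = - \frac{1}{17695}$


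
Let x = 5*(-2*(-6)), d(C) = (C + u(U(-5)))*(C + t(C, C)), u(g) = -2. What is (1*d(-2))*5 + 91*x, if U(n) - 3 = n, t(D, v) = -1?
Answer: 5520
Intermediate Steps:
U(n) = 3 + n
d(C) = (-1 + C)*(-2 + C) (d(C) = (C - 2)*(C - 1) = (-2 + C)*(-1 + C) = (-1 + C)*(-2 + C))
x = 60 (x = 5*12 = 60)
(1*d(-2))*5 + 91*x = (1*(2 + (-2)² - 3*(-2)))*5 + 91*60 = (1*(2 + 4 + 6))*5 + 5460 = (1*12)*5 + 5460 = 12*5 + 5460 = 60 + 5460 = 5520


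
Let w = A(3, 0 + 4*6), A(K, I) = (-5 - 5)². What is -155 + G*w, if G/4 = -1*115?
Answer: -46155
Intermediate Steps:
A(K, I) = 100 (A(K, I) = (-10)² = 100)
w = 100
G = -460 (G = 4*(-1*115) = 4*(-115) = -460)
-155 + G*w = -155 - 460*100 = -155 - 46000 = -46155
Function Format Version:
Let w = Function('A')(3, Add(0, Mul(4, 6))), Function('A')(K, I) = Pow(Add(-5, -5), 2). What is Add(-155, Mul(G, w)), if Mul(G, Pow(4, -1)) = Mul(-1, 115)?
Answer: -46155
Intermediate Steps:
Function('A')(K, I) = 100 (Function('A')(K, I) = Pow(-10, 2) = 100)
w = 100
G = -460 (G = Mul(4, Mul(-1, 115)) = Mul(4, -115) = -460)
Add(-155, Mul(G, w)) = Add(-155, Mul(-460, 100)) = Add(-155, -46000) = -46155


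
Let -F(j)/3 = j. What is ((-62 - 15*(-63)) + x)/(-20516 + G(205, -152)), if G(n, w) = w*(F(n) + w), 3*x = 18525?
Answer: 3529/48034 ≈ 0.073469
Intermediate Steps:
x = 6175 (x = (⅓)*18525 = 6175)
F(j) = -3*j
G(n, w) = w*(w - 3*n) (G(n, w) = w*(-3*n + w) = w*(w - 3*n))
((-62 - 15*(-63)) + x)/(-20516 + G(205, -152)) = ((-62 - 15*(-63)) + 6175)/(-20516 - 152*(-152 - 3*205)) = ((-62 + 945) + 6175)/(-20516 - 152*(-152 - 615)) = (883 + 6175)/(-20516 - 152*(-767)) = 7058/(-20516 + 116584) = 7058/96068 = 7058*(1/96068) = 3529/48034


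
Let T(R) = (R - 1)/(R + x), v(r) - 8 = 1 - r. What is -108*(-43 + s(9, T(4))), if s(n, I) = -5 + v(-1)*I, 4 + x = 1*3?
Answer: 4104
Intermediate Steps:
v(r) = 9 - r (v(r) = 8 + (1 - r) = 9 - r)
x = -1 (x = -4 + 1*3 = -4 + 3 = -1)
T(R) = 1 (T(R) = (R - 1)/(R - 1) = (-1 + R)/(-1 + R) = 1)
s(n, I) = -5 + 10*I (s(n, I) = -5 + (9 - 1*(-1))*I = -5 + (9 + 1)*I = -5 + 10*I)
-108*(-43 + s(9, T(4))) = -108*(-43 + (-5 + 10*1)) = -108*(-43 + (-5 + 10)) = -108*(-43 + 5) = -108*(-38) = 4104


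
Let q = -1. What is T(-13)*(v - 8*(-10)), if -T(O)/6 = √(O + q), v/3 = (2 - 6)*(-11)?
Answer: -1272*I*√14 ≈ -4759.4*I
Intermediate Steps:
v = 132 (v = 3*((2 - 6)*(-11)) = 3*(-4*(-11)) = 3*44 = 132)
T(O) = -6*√(-1 + O) (T(O) = -6*√(O - 1) = -6*√(-1 + O))
T(-13)*(v - 8*(-10)) = (-6*√(-1 - 13))*(132 - 8*(-10)) = (-6*I*√14)*(132 + 80) = -6*I*√14*212 = -1272*I*√14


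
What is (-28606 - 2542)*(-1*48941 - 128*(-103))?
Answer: 1113759036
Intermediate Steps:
(-28606 - 2542)*(-1*48941 - 128*(-103)) = -31148*(-48941 + 13184) = -31148*(-35757) = 1113759036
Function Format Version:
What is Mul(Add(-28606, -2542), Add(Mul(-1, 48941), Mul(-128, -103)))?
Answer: 1113759036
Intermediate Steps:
Mul(Add(-28606, -2542), Add(Mul(-1, 48941), Mul(-128, -103))) = Mul(-31148, Add(-48941, 13184)) = Mul(-31148, -35757) = 1113759036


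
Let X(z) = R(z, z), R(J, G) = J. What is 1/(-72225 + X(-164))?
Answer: -1/72389 ≈ -1.3814e-5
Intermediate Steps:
X(z) = z
1/(-72225 + X(-164)) = 1/(-72225 - 164) = 1/(-72389) = -1/72389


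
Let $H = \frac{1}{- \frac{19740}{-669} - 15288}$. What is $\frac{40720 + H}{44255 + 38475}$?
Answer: $\frac{138555663457}{281500738120} \approx 0.4922$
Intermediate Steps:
$H = - \frac{223}{3402644}$ ($H = \frac{1}{\left(-19740\right) \left(- \frac{1}{669}\right) - 15288} = \frac{1}{\frac{6580}{223} - 15288} = \frac{1}{- \frac{3402644}{223}} = - \frac{223}{3402644} \approx -6.5537 \cdot 10^{-5}$)
$\frac{40720 + H}{44255 + 38475} = \frac{40720 - \frac{223}{3402644}}{44255 + 38475} = \frac{138555663457}{3402644 \cdot 82730} = \frac{138555663457}{3402644} \cdot \frac{1}{82730} = \frac{138555663457}{281500738120}$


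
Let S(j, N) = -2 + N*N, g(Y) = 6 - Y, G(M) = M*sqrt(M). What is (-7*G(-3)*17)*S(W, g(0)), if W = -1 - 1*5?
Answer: 12138*I*sqrt(3) ≈ 21024.0*I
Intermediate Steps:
W = -6 (W = -1 - 5 = -6)
G(M) = M**(3/2)
S(j, N) = -2 + N**2
(-7*G(-3)*17)*S(W, g(0)) = (-(-21)*I*sqrt(3)*17)*(-2 + (6 - 1*0)**2) = (-(-21)*I*sqrt(3)*17)*(-2 + (6 + 0)**2) = ((21*I*sqrt(3))*17)*(-2 + 6**2) = (357*I*sqrt(3))*(-2 + 36) = (357*I*sqrt(3))*34 = 12138*I*sqrt(3)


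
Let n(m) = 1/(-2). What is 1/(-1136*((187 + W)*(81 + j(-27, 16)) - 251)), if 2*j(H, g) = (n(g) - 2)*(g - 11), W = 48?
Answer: -1/19670124 ≈ -5.0839e-8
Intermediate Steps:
n(m) = -1/2
j(H, g) = 55/4 - 5*g/4 (j(H, g) = ((-1/2 - 2)*(g - 11))/2 = (-5*(-11 + g)/2)/2 = (55/2 - 5*g/2)/2 = 55/4 - 5*g/4)
1/(-1136*((187 + W)*(81 + j(-27, 16)) - 251)) = 1/(-1136*((187 + 48)*(81 + (55/4 - 5/4*16)) - 251)) = 1/(-1136*(235*(81 + (55/4 - 20)) - 251)) = 1/(-1136*(235*(81 - 25/4) - 251)) = 1/(-1136*(235*(299/4) - 251)) = 1/(-1136*(70265/4 - 251)) = 1/(-1136*69261/4) = 1/(-19670124) = -1/19670124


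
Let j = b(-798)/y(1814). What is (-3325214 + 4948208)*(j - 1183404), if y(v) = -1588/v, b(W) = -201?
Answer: -762353122272093/397 ≈ -1.9203e+12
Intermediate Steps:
j = 182307/794 (j = -201/((-1588/1814)) = -201/((-1588*1/1814)) = -201/(-794/907) = -201*(-907/794) = 182307/794 ≈ 229.61)
(-3325214 + 4948208)*(j - 1183404) = (-3325214 + 4948208)*(182307/794 - 1183404) = 1622994*(-939440469/794) = -762353122272093/397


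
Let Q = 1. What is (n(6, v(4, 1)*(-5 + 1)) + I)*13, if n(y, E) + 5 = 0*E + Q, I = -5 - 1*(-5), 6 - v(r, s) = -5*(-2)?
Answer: -52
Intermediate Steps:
v(r, s) = -4 (v(r, s) = 6 - (-5)*(-2) = 6 - 1*10 = 6 - 10 = -4)
I = 0 (I = -5 + 5 = 0)
n(y, E) = -4 (n(y, E) = -5 + (0*E + 1) = -5 + (0 + 1) = -5 + 1 = -4)
(n(6, v(4, 1)*(-5 + 1)) + I)*13 = (-4 + 0)*13 = -4*13 = -52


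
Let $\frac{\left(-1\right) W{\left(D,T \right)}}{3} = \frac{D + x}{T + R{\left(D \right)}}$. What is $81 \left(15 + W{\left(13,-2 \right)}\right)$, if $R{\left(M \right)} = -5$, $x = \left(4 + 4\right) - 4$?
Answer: $\frac{12636}{7} \approx 1805.1$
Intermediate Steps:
$x = 4$ ($x = 8 - 4 = 4$)
$W{\left(D,T \right)} = - \frac{3 \left(4 + D\right)}{-5 + T}$ ($W{\left(D,T \right)} = - 3 \frac{D + 4}{T - 5} = - 3 \frac{4 + D}{-5 + T} = - \frac{3 \left(4 + D\right)}{-5 + T}$)
$81 \left(15 + W{\left(13,-2 \right)}\right) = 81 \left(15 + \frac{3 \left(-4 - 13\right)}{-5 - 2}\right) = 81 \left(15 + \frac{3 \left(-4 - 13\right)}{-7}\right) = 81 \left(15 + 3 \left(- \frac{1}{7}\right) \left(-17\right)\right) = 81 \left(15 + \frac{51}{7}\right) = 81 \cdot \frac{156}{7} = \frac{12636}{7}$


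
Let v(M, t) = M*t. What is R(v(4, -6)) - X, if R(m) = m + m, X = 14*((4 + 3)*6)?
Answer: -636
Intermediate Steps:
X = 588 (X = 14*(7*6) = 14*42 = 588)
R(m) = 2*m
R(v(4, -6)) - X = 2*(4*(-6)) - 1*588 = 2*(-24) - 588 = -48 - 588 = -636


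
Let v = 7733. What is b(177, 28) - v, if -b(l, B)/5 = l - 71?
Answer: -8263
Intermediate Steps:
b(l, B) = 355 - 5*l (b(l, B) = -5*(l - 71) = -5*(-71 + l) = 355 - 5*l)
b(177, 28) - v = (355 - 5*177) - 1*7733 = (355 - 885) - 7733 = -530 - 7733 = -8263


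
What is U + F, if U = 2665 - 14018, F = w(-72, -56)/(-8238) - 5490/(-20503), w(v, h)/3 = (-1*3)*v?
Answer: -319588654061/28150619 ≈ -11353.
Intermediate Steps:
w(v, h) = -9*v (w(v, h) = 3*((-1*3)*v) = 3*(-3*v) = -9*v)
F = 5323446/28150619 (F = -9*(-72)/(-8238) - 5490/(-20503) = 648*(-1/8238) - 5490*(-1/20503) = -108/1373 + 5490/20503 = 5323446/28150619 ≈ 0.18911)
U = -11353
U + F = -11353 + 5323446/28150619 = -319588654061/28150619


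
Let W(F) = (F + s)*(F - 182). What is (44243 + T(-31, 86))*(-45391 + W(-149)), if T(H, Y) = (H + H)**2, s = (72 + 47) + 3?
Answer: -1752963498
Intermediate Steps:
s = 122 (s = 119 + 3 = 122)
T(H, Y) = 4*H**2 (T(H, Y) = (2*H)**2 = 4*H**2)
W(F) = (-182 + F)*(122 + F) (W(F) = (F + 122)*(F - 182) = (122 + F)*(-182 + F) = (-182 + F)*(122 + F))
(44243 + T(-31, 86))*(-45391 + W(-149)) = (44243 + 4*(-31)**2)*(-45391 + (-22204 + (-149)**2 - 60*(-149))) = (44243 + 4*961)*(-45391 + (-22204 + 22201 + 8940)) = (44243 + 3844)*(-45391 + 8937) = 48087*(-36454) = -1752963498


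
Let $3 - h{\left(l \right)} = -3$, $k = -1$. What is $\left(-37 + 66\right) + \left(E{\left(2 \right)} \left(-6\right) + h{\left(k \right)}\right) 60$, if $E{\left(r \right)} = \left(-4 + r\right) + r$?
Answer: $389$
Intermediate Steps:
$h{\left(l \right)} = 6$ ($h{\left(l \right)} = 3 - -3 = 3 + 3 = 6$)
$E{\left(r \right)} = -4 + 2 r$
$\left(-37 + 66\right) + \left(E{\left(2 \right)} \left(-6\right) + h{\left(k \right)}\right) 60 = \left(-37 + 66\right) + \left(\left(-4 + 2 \cdot 2\right) \left(-6\right) + 6\right) 60 = 29 + \left(\left(-4 + 4\right) \left(-6\right) + 6\right) 60 = 29 + \left(0 \left(-6\right) + 6\right) 60 = 29 + \left(0 + 6\right) 60 = 29 + 6 \cdot 60 = 29 + 360 = 389$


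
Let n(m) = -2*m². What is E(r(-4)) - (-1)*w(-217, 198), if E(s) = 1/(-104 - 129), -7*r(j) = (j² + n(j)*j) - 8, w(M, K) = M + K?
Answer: -4428/233 ≈ -19.004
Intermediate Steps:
w(M, K) = K + M
r(j) = 8/7 - j²/7 + 2*j³/7 (r(j) = -((j² + (-2*j²)*j) - 8)/7 = -((j² - 2*j³) - 8)/7 = -(-8 + j² - 2*j³)/7 = 8/7 - j²/7 + 2*j³/7)
E(s) = -1/233 (E(s) = 1/(-233) = -1/233)
E(r(-4)) - (-1)*w(-217, 198) = -1/233 - (-1)*(198 - 217) = -1/233 - (-1)*(-19) = -1/233 - 1*19 = -1/233 - 19 = -4428/233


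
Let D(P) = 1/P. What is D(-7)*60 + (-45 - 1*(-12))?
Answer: -291/7 ≈ -41.571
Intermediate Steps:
D(-7)*60 + (-45 - 1*(-12)) = 60/(-7) + (-45 - 1*(-12)) = -1/7*60 + (-45 + 12) = -60/7 - 33 = -291/7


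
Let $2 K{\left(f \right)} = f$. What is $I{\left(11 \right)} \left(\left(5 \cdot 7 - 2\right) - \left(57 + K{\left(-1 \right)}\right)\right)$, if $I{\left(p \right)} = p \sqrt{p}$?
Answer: $- \frac{517 \sqrt{11}}{2} \approx -857.35$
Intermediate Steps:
$K{\left(f \right)} = \frac{f}{2}$
$I{\left(p \right)} = p^{\frac{3}{2}}$
$I{\left(11 \right)} \left(\left(5 \cdot 7 - 2\right) - \left(57 + K{\left(-1 \right)}\right)\right) = 11^{\frac{3}{2}} \left(\left(5 \cdot 7 - 2\right) - \left(57 + \frac{1}{2} \left(-1\right)\right)\right) = 11 \sqrt{11} \left(\left(35 - 2\right) - \frac{113}{2}\right) = 11 \sqrt{11} \left(33 + \left(-57 + \frac{1}{2}\right)\right) = 11 \sqrt{11} \left(33 - \frac{113}{2}\right) = 11 \sqrt{11} \left(- \frac{47}{2}\right) = - \frac{517 \sqrt{11}}{2}$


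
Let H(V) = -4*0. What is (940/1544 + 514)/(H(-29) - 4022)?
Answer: -198639/1552492 ≈ -0.12795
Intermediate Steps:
H(V) = 0
(940/1544 + 514)/(H(-29) - 4022) = (940/1544 + 514)/(0 - 4022) = (940*(1/1544) + 514)/(-4022) = (235/386 + 514)*(-1/4022) = (198639/386)*(-1/4022) = -198639/1552492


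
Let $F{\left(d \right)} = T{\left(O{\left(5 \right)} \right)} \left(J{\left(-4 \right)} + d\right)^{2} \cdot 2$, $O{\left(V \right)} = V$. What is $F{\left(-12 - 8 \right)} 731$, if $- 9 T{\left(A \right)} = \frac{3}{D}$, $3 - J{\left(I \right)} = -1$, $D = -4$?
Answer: $\frac{93568}{3} \approx 31189.0$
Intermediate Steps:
$J{\left(I \right)} = 4$ ($J{\left(I \right)} = 3 - -1 = 3 + 1 = 4$)
$T{\left(A \right)} = \frac{1}{12}$ ($T{\left(A \right)} = - \frac{3 \frac{1}{-4}}{9} = - \frac{3 \left(- \frac{1}{4}\right)}{9} = \left(- \frac{1}{9}\right) \left(- \frac{3}{4}\right) = \frac{1}{12}$)
$F{\left(d \right)} = \frac{\left(4 + d\right)^{2}}{6}$ ($F{\left(d \right)} = \frac{\left(4 + d\right)^{2}}{12} \cdot 2 = \frac{\left(4 + d\right)^{2}}{6}$)
$F{\left(-12 - 8 \right)} 731 = \frac{\left(4 - 20\right)^{2}}{6} \cdot 731 = \frac{\left(-16\right)^{2}}{6} \cdot 731 = \frac{1}{6} \cdot 256 \cdot 731 = \frac{128}{3} \cdot 731 = \frac{93568}{3}$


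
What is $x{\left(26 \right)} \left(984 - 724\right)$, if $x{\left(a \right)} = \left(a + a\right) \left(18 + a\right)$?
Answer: $594880$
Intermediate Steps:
$x{\left(a \right)} = 2 a \left(18 + a\right)$
$x{\left(26 \right)} \left(984 - 724\right) = 2 \cdot 26 \left(18 + 26\right) \left(984 - 724\right) = 2 \cdot 26 \cdot 44 \cdot 260 = 2288 \cdot 260 = 594880$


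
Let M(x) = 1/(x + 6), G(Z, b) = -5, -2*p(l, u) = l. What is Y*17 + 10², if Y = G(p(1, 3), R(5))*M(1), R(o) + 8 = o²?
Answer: 615/7 ≈ 87.857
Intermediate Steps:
p(l, u) = -l/2
R(o) = -8 + o²
M(x) = 1/(6 + x)
Y = -5/7 (Y = -5/(6 + 1) = -5/7 ≈ -0.71429)
Y*17 + 10² = -5/7*17 + 10² = -85/7 + 100 = 615/7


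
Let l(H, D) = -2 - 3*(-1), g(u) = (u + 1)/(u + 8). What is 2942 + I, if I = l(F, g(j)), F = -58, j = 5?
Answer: 2943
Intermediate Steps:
g(u) = (1 + u)/(8 + u)
l(H, D) = 1 (l(H, D) = -2 + 3 = 1)
I = 1
2942 + I = 2942 + 1 = 2943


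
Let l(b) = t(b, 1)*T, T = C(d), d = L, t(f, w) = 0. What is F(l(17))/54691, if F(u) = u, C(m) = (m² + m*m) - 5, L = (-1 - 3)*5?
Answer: 0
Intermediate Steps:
L = -20 (L = -4*5 = -20)
d = -20
C(m) = -5 + 2*m² (C(m) = (m² + m²) - 5 = 2*m² - 5 = -5 + 2*m²)
T = 795 (T = -5 + 2*(-20)² = -5 + 2*400 = -5 + 800 = 795)
l(b) = 0 (l(b) = 0*795 = 0)
F(l(17))/54691 = 0/54691 = 0*(1/54691) = 0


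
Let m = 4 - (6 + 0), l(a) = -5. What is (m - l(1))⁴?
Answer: 81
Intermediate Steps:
m = -2 (m = 4 - 1*6 = 4 - 6 = -2)
(m - l(1))⁴ = (-2 - 1*(-5))⁴ = (-2 + 5)⁴ = 3⁴ = 81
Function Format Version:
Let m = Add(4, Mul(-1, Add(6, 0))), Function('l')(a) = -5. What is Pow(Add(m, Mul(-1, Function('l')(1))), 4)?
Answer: 81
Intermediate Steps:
m = -2 (m = Add(4, Mul(-1, 6)) = Add(4, -6) = -2)
Pow(Add(m, Mul(-1, Function('l')(1))), 4) = Pow(Add(-2, Mul(-1, -5)), 4) = Pow(Add(-2, 5), 4) = Pow(3, 4) = 81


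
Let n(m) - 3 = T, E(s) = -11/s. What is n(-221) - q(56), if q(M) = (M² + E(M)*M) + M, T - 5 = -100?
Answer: -3273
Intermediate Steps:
T = -95 (T = 5 - 100 = -95)
q(M) = -11 + M + M² (q(M) = (M² + (-11/M)*M) + M = (M² - 11) + M = (-11 + M²) + M = -11 + M + M²)
n(m) = -92 (n(m) = 3 - 95 = -92)
n(-221) - q(56) = -92 - (-11 + 56*(1 + 56)) = -92 - (-11 + 56*57) = -92 - (-11 + 3192) = -92 - 1*3181 = -92 - 3181 = -3273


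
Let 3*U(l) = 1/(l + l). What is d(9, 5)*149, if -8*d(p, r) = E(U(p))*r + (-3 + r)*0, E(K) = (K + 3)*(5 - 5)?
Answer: 0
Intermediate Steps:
U(l) = 1/(6*l) (U(l) = 1/(3*(l + l)) = 1/(3*((2*l))) = (1/(2*l))/3 = 1/(6*l))
E(K) = 0 (E(K) = (3 + K)*0 = 0)
d(p, r) = 0 (d(p, r) = -(0*r + (-3 + r)*0)/8 = -(0 + 0)/8 = -1/8*0 = 0)
d(9, 5)*149 = 0*149 = 0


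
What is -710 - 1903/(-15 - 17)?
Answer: -20817/32 ≈ -650.53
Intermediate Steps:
-710 - 1903/(-15 - 17) = -710 - 1903/(-32) = -710 - 1903*(-1)/32 = -710 - 1*(-1903/32) = -710 + 1903/32 = -20817/32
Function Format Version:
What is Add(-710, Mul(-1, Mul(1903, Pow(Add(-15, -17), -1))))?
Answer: Rational(-20817, 32) ≈ -650.53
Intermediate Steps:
Add(-710, Mul(-1, Mul(1903, Pow(Add(-15, -17), -1)))) = Add(-710, Mul(-1, Mul(1903, Pow(-32, -1)))) = Add(-710, Mul(-1, Mul(1903, Rational(-1, 32)))) = Add(-710, Mul(-1, Rational(-1903, 32))) = Add(-710, Rational(1903, 32)) = Rational(-20817, 32)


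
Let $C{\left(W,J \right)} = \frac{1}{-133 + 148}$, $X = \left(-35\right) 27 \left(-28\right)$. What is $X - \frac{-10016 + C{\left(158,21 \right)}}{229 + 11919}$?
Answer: $\frac{4821691439}{182220} \approx 26461.0$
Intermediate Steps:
$X = 26460$ ($X = \left(-945\right) \left(-28\right) = 26460$)
$C{\left(W,J \right)} = \frac{1}{15}$
$X - \frac{-10016 + C{\left(158,21 \right)}}{229 + 11919} = 26460 - \frac{-10016 + \frac{1}{15}}{229 + 11919} = 26460 - - \frac{150239}{15 \cdot 12148} = 26460 - \left(- \frac{150239}{15}\right) \frac{1}{12148} = 26460 - - \frac{150239}{182220} = 26460 + \frac{150239}{182220} = \frac{4821691439}{182220}$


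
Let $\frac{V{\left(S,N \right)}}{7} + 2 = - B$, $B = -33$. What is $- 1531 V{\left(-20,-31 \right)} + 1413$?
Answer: $-330814$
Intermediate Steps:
$V{\left(S,N \right)} = 217$ ($V{\left(S,N \right)} = -14 + 7 \left(\left(-1\right) \left(-33\right)\right) = -14 + 7 \cdot 33 = -14 + 231 = 217$)
$- 1531 V{\left(-20,-31 \right)} + 1413 = \left(-1531\right) 217 + 1413 = -332227 + 1413 = -330814$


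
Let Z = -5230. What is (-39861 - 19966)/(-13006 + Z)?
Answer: 59827/18236 ≈ 3.2807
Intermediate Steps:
(-39861 - 19966)/(-13006 + Z) = (-39861 - 19966)/(-13006 - 5230) = -59827/(-18236) = -59827*(-1/18236) = 59827/18236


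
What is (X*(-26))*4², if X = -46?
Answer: 19136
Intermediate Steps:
(X*(-26))*4² = -46*(-26)*4² = 1196*16 = 19136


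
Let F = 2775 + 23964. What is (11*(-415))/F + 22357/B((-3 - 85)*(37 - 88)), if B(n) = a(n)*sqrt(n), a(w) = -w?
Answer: -4565/26739 - 22357*sqrt(1122)/10071072 ≈ -0.24508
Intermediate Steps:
F = 26739
B(n) = -n**(3/2) (B(n) = (-n)*sqrt(n) = -n**(3/2))
(11*(-415))/F + 22357/B((-3 - 85)*(37 - 88)) = (11*(-415))/26739 + 22357/((-((-3 - 85)*(37 - 88))**(3/2))) = -4565*1/26739 + 22357/((-(-88*(-51))**(3/2))) = -4565/26739 + 22357/((-4488**(3/2))) = -4565/26739 + 22357/((-8976*sqrt(1122))) = -4565/26739 + 22357*(-sqrt(1122)/10071072) = -4565/26739 - 22357*sqrt(1122)/10071072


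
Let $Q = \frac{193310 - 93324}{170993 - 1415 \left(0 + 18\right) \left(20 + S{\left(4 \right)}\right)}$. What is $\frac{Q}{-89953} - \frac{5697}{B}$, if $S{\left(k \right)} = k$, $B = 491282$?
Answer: $- \frac{225581341381115}{19457290675397102} \approx -0.011594$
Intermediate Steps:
$Q = - \frac{99986}{440287}$ ($Q = \frac{193310 - 93324}{170993 - 1415 \left(0 + 18\right) \left(20 + 4\right)} = \frac{99986}{170993 - 1415 \cdot 18 \cdot 24} = \frac{99986}{170993 - 611280} = \frac{99986}{-440287} = 99986 \left(- \frac{1}{440287}\right) = - \frac{99986}{440287} \approx -0.22709$)
$\frac{Q}{-89953} - \frac{5697}{B} = - \frac{99986}{440287 \left(-89953\right)} - \frac{5697}{491282} = \left(- \frac{99986}{440287}\right) \left(- \frac{1}{89953}\right) - \frac{5697}{491282} = \frac{99986}{39605136511} - \frac{5697}{491282} = - \frac{225581341381115}{19457290675397102}$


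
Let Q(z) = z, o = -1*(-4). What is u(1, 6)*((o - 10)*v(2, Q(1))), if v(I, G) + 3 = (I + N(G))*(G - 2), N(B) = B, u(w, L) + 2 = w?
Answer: -36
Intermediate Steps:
u(w, L) = -2 + w
o = 4
v(I, G) = -3 + (-2 + G)*(G + I) (v(I, G) = -3 + (I + G)*(G - 2) = -3 + (G + I)*(-2 + G) = -3 + (-2 + G)*(G + I))
u(1, 6)*((o - 10)*v(2, Q(1))) = (-2 + 1)*((4 - 10)*(-3 + 1² - 2*1 - 2*2 + 1*2)) = -(-6)*(-3 + 1 - 2 - 4 + 2) = -(-6)*(-6) = -1*36 = -36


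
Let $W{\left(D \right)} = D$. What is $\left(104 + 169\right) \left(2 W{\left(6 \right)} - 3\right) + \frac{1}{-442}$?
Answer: $\frac{1085993}{442} \approx 2457.0$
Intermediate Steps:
$\left(104 + 169\right) \left(2 W{\left(6 \right)} - 3\right) + \frac{1}{-442} = \left(104 + 169\right) \left(2 \cdot 6 - 3\right) + \frac{1}{-442} = 273 \left(12 - 3\right) - \frac{1}{442} = 273 \cdot 9 - \frac{1}{442} = 2457 - \frac{1}{442} = \frac{1085993}{442}$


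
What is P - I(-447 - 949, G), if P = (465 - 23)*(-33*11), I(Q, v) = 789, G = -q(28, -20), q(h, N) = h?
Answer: -161235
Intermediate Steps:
G = -28 (G = -1*28 = -28)
P = -160446 (P = 442*(-363) = -160446)
P - I(-447 - 949, G) = -160446 - 1*789 = -160446 - 789 = -161235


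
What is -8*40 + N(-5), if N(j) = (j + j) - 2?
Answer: -332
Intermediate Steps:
N(j) = -2 + 2*j (N(j) = 2*j - 2 = -2 + 2*j)
-8*40 + N(-5) = -8*40 + (-2 + 2*(-5)) = -320 + (-2 - 10) = -320 - 12 = -332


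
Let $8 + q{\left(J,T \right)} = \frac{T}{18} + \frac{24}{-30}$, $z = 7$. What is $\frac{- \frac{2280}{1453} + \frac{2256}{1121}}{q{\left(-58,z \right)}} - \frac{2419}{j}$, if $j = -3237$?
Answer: $\frac{2772288778739}{3991258034517} \approx 0.69459$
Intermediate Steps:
$q{\left(J,T \right)} = - \frac{44}{5} + \frac{T}{18}$ ($q{\left(J,T \right)} = -8 + \left(\frac{T}{18} + \frac{24}{-30}\right) = -8 + \left(T \frac{1}{18} + 24 \left(- \frac{1}{30}\right)\right) = -8 + \left(\frac{T}{18} - \frac{4}{5}\right) = -8 + \left(- \frac{4}{5} + \frac{T}{18}\right) = - \frac{44}{5} + \frac{T}{18}$)
$\frac{- \frac{2280}{1453} + \frac{2256}{1121}}{q{\left(-58,z \right)}} - \frac{2419}{j} = \frac{- \frac{2280}{1453} + \frac{2256}{1121}}{- \frac{44}{5} + \frac{1}{18} \cdot 7} - \frac{2419}{-3237} = \frac{\left(-2280\right) \frac{1}{1453} + 2256 \cdot \frac{1}{1121}}{- \frac{44}{5} + \frac{7}{18}} - - \frac{2419}{3237} = \frac{- \frac{2280}{1453} + \frac{2256}{1121}}{- \frac{757}{90}} + \frac{2419}{3237} = \frac{722088}{1628813} \left(- \frac{90}{757}\right) + \frac{2419}{3237} = - \frac{64987920}{1233011441} + \frac{2419}{3237} = \frac{2772288778739}{3991258034517}$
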